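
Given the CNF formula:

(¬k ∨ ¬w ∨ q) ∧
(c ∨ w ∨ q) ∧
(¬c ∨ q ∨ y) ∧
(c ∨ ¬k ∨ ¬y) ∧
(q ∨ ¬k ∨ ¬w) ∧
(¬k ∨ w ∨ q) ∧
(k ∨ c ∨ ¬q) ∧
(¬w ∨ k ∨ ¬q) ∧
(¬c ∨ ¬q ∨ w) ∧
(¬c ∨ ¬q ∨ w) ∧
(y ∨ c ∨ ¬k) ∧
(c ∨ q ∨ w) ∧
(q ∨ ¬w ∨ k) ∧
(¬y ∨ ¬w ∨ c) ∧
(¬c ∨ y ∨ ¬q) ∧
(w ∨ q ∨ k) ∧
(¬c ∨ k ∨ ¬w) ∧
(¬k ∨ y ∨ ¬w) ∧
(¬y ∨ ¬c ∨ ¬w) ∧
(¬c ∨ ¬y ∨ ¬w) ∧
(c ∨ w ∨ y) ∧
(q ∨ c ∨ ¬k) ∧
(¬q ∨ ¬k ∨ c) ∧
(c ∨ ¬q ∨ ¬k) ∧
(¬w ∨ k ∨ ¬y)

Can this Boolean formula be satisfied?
No

No, the formula is not satisfiable.

No assignment of truth values to the variables can make all 25 clauses true simultaneously.

The formula is UNSAT (unsatisfiable).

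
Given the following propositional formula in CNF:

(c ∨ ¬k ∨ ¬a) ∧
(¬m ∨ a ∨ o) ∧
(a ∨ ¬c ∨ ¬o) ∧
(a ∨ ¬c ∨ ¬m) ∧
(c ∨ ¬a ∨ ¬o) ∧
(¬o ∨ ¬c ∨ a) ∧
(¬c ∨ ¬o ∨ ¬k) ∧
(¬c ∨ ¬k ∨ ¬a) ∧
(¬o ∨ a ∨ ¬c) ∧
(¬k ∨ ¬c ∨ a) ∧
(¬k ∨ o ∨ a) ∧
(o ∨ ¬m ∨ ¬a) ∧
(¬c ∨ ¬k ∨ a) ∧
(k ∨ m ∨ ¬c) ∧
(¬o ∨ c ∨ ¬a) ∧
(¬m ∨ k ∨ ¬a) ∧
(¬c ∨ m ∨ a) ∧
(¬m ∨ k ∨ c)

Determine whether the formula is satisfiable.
Yes

Yes, the formula is satisfiable.

One satisfying assignment is: a=False, k=False, c=False, o=False, m=False

Verification: With this assignment, all 18 clauses evaluate to true.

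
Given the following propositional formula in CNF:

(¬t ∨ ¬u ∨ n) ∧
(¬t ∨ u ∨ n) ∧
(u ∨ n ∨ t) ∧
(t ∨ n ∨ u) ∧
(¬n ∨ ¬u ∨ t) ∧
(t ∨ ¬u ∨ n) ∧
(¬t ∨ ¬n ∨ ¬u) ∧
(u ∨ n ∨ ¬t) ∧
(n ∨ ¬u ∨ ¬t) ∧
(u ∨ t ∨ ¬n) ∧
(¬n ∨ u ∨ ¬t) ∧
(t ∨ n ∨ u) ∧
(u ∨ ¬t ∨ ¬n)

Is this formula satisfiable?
No

No, the formula is not satisfiable.

No assignment of truth values to the variables can make all 13 clauses true simultaneously.

The formula is UNSAT (unsatisfiable).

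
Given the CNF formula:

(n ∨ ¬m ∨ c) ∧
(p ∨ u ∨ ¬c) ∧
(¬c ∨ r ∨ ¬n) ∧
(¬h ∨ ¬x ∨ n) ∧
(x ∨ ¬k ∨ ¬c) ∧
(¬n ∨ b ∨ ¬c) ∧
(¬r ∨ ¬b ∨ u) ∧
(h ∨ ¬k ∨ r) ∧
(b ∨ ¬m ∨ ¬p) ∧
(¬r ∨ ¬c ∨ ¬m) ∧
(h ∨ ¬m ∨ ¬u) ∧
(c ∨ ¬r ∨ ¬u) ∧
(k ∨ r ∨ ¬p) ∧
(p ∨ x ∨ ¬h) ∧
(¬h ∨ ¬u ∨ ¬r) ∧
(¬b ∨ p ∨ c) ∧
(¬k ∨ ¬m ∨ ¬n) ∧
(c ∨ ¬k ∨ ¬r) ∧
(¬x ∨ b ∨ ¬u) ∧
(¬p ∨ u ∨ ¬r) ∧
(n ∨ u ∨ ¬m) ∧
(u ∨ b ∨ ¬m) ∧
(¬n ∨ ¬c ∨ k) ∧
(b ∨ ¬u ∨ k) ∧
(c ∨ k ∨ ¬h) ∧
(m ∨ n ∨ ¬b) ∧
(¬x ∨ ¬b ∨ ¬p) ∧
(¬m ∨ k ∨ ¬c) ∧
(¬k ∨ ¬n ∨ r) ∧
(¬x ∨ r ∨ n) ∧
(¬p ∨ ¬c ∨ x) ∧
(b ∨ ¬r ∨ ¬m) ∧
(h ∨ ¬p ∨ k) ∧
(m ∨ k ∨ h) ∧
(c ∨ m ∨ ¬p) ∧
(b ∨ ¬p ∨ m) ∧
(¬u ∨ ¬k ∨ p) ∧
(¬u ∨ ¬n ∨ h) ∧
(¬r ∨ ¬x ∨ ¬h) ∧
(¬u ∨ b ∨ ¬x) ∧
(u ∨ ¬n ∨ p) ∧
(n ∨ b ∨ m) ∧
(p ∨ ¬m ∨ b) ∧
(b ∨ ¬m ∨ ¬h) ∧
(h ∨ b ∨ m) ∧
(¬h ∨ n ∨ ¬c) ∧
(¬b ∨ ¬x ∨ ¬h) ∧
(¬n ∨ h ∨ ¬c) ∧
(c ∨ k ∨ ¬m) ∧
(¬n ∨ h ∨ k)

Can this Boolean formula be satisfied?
No

No, the formula is not satisfiable.

No assignment of truth values to the variables can make all 50 clauses true simultaneously.

The formula is UNSAT (unsatisfiable).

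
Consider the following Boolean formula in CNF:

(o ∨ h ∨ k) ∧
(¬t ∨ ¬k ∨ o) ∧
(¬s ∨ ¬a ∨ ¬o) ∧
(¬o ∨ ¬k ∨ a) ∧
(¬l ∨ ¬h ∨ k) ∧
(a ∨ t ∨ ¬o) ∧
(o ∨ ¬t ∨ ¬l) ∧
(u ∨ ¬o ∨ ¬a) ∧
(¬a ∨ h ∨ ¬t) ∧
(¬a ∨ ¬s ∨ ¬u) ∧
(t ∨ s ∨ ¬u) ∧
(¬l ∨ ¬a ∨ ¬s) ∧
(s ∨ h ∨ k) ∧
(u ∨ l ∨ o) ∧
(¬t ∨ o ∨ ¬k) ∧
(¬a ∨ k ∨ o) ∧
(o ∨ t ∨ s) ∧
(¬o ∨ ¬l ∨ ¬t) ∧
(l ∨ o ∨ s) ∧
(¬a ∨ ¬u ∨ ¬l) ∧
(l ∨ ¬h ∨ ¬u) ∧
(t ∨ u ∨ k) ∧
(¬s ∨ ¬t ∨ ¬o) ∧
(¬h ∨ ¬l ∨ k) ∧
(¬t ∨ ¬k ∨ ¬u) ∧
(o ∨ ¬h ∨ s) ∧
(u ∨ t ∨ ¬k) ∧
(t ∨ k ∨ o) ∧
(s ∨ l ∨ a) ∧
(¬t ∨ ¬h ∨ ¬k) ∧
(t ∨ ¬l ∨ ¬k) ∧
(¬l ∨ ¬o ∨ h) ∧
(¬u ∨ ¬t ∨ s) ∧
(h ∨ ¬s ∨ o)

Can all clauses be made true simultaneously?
No

No, the formula is not satisfiable.

No assignment of truth values to the variables can make all 34 clauses true simultaneously.

The formula is UNSAT (unsatisfiable).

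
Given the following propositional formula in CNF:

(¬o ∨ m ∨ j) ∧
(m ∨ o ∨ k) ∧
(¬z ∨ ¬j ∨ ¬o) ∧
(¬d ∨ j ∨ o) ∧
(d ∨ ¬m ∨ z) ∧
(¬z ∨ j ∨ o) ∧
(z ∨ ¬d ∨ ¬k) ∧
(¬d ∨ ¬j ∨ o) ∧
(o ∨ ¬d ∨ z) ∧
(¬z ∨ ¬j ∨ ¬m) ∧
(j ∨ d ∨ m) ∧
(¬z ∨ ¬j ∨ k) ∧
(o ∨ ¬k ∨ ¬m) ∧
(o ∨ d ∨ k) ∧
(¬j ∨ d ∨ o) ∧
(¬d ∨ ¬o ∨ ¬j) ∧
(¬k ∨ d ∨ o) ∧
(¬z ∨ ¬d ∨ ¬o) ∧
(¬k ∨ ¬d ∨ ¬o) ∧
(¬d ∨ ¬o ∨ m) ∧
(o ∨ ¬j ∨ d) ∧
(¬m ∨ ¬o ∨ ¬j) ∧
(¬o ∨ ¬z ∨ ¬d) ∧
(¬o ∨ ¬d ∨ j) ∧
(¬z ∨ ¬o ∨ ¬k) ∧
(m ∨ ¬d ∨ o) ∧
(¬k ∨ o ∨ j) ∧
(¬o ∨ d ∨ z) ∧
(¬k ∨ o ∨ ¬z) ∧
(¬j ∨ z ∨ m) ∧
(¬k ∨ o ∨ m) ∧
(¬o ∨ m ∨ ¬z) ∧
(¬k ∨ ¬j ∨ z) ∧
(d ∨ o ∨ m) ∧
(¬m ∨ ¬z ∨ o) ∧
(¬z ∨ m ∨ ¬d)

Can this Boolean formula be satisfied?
Yes

Yes, the formula is satisfiable.

One satisfying assignment is: j=False, o=True, m=True, z=True, d=False, k=False

Verification: With this assignment, all 36 clauses evaluate to true.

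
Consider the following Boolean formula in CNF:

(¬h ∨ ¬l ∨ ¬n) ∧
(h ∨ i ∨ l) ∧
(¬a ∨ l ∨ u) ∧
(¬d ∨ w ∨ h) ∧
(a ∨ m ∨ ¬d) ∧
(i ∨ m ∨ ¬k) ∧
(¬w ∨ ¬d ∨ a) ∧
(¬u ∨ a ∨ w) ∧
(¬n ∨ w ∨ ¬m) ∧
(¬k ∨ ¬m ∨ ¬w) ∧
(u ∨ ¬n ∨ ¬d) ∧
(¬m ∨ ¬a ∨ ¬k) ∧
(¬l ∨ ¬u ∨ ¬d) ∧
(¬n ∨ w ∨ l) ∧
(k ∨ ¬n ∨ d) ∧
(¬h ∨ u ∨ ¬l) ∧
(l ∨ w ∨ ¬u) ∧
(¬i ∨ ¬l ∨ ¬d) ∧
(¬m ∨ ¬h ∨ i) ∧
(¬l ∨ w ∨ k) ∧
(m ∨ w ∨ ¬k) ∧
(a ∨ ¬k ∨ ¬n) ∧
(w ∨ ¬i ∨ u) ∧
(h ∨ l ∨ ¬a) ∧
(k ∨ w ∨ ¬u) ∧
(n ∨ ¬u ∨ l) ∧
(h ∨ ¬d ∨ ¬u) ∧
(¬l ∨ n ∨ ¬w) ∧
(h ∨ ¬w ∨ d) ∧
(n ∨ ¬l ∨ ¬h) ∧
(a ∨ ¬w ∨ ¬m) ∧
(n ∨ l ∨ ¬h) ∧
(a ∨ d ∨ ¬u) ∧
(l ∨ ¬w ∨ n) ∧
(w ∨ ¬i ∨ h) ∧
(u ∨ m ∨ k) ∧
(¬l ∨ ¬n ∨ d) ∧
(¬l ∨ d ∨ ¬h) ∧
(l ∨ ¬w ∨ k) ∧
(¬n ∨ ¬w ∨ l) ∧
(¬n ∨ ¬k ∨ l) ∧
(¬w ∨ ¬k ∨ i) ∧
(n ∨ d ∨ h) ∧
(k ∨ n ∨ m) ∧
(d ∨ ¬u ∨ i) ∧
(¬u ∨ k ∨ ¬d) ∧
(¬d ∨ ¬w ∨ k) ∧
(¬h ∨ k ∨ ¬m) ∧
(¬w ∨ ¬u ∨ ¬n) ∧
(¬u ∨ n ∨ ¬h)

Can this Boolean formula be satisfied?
No

No, the formula is not satisfiable.

No assignment of truth values to the variables can make all 50 clauses true simultaneously.

The formula is UNSAT (unsatisfiable).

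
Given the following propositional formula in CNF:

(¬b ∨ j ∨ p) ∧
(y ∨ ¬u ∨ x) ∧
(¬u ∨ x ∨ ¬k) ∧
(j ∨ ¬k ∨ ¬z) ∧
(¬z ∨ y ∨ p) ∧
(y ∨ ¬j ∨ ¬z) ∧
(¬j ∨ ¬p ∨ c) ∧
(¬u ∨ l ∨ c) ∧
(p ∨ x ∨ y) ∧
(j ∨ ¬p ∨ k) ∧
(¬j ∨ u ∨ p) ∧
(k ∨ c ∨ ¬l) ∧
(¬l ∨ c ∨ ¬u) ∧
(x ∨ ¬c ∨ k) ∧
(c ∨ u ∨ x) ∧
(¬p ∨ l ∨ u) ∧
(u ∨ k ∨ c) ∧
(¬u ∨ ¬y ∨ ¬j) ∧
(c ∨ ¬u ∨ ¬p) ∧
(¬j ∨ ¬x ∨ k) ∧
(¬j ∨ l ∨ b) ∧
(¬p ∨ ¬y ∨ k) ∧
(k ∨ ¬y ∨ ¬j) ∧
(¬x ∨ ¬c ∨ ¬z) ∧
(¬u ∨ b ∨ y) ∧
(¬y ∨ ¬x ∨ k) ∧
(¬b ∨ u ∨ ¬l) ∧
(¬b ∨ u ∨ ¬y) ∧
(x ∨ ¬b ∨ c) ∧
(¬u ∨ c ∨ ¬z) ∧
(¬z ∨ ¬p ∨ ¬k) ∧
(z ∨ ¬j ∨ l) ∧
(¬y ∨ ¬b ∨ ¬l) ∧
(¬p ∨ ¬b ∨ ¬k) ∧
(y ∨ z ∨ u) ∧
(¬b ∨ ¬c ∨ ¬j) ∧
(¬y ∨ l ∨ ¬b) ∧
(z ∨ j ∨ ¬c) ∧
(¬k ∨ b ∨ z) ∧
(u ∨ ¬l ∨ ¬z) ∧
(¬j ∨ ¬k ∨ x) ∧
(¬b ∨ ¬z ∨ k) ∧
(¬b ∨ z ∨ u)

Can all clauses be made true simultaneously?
No

No, the formula is not satisfiable.

No assignment of truth values to the variables can make all 43 clauses true simultaneously.

The formula is UNSAT (unsatisfiable).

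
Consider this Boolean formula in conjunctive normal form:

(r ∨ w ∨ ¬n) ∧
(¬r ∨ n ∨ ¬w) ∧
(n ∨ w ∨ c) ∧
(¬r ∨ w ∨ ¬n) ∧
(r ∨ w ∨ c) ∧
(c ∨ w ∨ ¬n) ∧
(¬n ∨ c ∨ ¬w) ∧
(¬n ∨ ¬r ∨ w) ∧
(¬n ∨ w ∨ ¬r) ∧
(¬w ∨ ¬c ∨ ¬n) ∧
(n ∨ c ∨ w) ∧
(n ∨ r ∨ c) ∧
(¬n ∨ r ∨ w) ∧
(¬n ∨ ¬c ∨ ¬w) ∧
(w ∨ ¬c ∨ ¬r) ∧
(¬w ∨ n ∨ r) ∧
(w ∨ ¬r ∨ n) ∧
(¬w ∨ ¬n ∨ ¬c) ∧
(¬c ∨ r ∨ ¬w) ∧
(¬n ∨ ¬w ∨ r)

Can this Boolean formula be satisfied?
Yes

Yes, the formula is satisfiable.

One satisfying assignment is: n=False, c=True, r=False, w=False

Verification: With this assignment, all 20 clauses evaluate to true.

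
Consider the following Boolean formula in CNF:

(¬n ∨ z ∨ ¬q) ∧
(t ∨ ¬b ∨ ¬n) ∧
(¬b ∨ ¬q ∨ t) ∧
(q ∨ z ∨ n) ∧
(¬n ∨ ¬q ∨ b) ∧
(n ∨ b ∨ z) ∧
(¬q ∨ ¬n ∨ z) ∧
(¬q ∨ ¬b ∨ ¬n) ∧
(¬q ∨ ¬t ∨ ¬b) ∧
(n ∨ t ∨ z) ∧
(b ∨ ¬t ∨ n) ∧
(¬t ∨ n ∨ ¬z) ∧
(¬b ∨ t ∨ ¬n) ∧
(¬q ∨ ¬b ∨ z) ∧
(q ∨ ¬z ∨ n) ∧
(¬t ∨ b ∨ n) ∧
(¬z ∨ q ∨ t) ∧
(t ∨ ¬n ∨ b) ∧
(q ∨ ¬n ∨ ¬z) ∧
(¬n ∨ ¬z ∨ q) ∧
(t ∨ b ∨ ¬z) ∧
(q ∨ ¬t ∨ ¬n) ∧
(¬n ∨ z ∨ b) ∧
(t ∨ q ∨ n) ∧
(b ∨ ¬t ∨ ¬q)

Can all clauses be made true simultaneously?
No

No, the formula is not satisfiable.

No assignment of truth values to the variables can make all 25 clauses true simultaneously.

The formula is UNSAT (unsatisfiable).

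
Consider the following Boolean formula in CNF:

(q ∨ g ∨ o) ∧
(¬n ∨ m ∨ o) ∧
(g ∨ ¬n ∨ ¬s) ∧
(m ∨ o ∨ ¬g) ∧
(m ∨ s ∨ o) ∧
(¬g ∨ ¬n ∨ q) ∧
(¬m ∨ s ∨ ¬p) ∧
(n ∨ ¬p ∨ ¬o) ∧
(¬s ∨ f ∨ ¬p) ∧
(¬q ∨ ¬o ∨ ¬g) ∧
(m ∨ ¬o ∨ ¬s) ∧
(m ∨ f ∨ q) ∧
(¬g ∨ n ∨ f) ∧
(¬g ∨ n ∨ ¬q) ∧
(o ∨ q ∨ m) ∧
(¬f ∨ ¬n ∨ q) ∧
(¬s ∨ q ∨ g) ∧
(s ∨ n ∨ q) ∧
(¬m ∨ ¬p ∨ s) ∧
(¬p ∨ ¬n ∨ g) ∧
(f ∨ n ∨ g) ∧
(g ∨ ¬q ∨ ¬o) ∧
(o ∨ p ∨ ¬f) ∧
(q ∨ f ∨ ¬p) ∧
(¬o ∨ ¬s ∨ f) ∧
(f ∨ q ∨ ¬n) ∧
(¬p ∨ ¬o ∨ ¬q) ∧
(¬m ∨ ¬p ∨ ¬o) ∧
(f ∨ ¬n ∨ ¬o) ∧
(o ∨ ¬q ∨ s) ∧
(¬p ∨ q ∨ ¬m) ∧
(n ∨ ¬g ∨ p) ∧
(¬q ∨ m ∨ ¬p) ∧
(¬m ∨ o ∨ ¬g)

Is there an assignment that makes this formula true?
Yes

Yes, the formula is satisfiable.

One satisfying assignment is: q=True, m=True, s=True, n=False, g=False, o=False, f=True, p=True

Verification: With this assignment, all 34 clauses evaluate to true.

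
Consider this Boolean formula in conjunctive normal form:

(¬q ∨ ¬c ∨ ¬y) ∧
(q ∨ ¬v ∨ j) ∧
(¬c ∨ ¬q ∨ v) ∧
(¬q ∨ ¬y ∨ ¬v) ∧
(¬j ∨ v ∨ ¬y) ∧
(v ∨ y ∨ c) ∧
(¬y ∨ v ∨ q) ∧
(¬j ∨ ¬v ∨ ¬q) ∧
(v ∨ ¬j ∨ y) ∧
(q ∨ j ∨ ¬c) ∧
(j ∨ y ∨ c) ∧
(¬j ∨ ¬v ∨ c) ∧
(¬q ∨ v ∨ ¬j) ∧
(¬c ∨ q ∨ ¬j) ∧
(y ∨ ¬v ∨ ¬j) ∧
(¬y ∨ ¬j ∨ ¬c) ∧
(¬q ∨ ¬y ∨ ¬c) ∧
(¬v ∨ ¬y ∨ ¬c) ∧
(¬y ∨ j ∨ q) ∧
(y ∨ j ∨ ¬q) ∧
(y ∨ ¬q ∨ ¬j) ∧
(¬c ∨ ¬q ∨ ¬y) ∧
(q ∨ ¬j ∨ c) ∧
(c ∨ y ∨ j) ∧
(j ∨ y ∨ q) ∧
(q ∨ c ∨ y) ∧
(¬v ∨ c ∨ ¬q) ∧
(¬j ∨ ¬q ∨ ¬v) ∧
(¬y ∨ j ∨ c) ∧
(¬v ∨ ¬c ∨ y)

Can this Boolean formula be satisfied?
No

No, the formula is not satisfiable.

No assignment of truth values to the variables can make all 30 clauses true simultaneously.

The formula is UNSAT (unsatisfiable).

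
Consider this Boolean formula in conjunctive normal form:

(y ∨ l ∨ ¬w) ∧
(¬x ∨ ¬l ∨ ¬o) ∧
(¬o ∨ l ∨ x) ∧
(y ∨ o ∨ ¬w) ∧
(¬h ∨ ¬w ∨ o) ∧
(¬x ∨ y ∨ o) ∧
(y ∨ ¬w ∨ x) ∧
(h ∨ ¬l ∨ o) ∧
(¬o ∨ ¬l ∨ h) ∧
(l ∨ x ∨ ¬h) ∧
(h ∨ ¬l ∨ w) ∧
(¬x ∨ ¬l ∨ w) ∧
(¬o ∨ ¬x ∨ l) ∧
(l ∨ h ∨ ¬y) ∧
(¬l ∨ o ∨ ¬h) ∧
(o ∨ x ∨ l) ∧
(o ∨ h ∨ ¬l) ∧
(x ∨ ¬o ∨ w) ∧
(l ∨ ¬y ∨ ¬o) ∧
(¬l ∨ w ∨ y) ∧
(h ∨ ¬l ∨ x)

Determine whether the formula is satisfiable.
Yes

Yes, the formula is satisfiable.

One satisfying assignment is: y=True, h=True, x=False, l=True, o=True, w=True

Verification: With this assignment, all 21 clauses evaluate to true.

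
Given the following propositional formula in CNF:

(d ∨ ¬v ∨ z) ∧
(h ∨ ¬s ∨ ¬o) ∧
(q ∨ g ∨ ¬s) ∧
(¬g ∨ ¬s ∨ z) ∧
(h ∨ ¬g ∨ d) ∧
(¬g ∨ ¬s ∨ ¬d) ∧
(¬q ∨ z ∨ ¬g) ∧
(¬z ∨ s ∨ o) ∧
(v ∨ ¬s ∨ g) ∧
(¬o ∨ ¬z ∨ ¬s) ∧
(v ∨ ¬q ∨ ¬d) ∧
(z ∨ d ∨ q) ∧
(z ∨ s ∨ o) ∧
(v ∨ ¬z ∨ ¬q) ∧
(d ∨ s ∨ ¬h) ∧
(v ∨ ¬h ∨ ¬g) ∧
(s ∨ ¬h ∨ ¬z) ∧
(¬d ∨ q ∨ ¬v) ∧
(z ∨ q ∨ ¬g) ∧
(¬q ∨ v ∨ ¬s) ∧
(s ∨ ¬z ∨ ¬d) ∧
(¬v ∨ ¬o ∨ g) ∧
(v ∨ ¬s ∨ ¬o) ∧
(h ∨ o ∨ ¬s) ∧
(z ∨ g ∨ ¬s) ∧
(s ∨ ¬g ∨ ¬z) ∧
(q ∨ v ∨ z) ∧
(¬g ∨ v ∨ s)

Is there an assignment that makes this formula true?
Yes

Yes, the formula is satisfiable.

One satisfying assignment is: d=False, s=True, o=False, v=True, q=True, g=False, z=True, h=True

Verification: With this assignment, all 28 clauses evaluate to true.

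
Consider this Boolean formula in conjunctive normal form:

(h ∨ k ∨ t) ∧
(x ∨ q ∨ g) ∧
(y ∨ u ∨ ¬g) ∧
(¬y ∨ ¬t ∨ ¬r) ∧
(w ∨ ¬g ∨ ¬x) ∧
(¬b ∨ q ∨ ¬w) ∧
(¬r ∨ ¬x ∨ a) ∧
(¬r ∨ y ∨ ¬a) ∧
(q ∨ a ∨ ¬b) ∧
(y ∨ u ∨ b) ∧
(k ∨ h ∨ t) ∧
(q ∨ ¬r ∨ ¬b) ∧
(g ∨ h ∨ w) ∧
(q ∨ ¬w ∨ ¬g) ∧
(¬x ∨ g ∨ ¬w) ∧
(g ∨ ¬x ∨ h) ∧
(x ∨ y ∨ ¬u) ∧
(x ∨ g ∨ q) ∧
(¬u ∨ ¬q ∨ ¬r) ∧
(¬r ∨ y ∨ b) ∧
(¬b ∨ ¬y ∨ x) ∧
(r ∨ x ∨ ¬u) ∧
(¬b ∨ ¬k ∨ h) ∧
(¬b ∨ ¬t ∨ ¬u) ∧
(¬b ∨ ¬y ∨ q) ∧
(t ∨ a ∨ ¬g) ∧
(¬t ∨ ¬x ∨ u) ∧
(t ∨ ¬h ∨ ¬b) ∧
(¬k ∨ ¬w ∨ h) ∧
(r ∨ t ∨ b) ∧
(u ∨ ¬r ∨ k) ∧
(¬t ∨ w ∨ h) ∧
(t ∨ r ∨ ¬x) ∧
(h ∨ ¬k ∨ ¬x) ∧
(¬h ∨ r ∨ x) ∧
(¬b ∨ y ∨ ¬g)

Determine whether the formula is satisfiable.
Yes

Yes, the formula is satisfiable.

One satisfying assignment is: t=True, r=False, x=True, k=False, q=False, h=True, b=False, w=False, u=True, y=False, g=False, a=False

Verification: With this assignment, all 36 clauses evaluate to true.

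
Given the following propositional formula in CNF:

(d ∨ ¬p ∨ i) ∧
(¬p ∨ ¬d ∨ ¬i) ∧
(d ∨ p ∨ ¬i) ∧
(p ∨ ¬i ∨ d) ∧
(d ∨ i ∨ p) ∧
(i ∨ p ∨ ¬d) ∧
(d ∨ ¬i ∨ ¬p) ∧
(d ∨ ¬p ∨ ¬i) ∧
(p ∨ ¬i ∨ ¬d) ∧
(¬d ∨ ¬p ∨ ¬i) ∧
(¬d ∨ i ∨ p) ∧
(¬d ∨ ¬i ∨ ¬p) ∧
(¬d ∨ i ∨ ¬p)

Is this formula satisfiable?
No

No, the formula is not satisfiable.

No assignment of truth values to the variables can make all 13 clauses true simultaneously.

The formula is UNSAT (unsatisfiable).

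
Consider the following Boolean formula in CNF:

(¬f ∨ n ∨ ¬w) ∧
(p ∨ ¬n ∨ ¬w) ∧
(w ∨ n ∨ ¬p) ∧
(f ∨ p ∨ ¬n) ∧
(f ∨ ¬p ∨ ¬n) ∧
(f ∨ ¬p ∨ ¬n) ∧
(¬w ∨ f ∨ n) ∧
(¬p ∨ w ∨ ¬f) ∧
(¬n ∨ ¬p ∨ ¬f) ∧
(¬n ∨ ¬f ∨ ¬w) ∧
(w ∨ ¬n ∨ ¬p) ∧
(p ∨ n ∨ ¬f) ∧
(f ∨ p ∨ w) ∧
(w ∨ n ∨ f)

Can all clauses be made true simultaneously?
Yes

Yes, the formula is satisfiable.

One satisfying assignment is: n=True, w=False, f=True, p=False

Verification: With this assignment, all 14 clauses evaluate to true.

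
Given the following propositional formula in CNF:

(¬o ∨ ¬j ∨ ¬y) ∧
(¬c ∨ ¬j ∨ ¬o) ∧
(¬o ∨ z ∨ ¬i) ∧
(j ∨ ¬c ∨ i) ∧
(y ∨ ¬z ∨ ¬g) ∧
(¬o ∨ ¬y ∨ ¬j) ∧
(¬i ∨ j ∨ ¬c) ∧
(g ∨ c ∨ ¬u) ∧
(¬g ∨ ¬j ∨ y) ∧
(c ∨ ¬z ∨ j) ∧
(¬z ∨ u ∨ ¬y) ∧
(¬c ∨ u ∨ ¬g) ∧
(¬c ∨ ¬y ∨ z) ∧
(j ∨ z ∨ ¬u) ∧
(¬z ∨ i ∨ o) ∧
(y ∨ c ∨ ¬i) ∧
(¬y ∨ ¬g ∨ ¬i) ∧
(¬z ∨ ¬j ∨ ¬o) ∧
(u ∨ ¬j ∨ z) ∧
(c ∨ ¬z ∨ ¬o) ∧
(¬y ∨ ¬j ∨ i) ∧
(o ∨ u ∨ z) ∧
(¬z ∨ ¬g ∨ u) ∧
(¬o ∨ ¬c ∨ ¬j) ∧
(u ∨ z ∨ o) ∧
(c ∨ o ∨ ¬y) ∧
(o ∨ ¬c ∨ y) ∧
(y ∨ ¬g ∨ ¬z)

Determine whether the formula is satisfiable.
Yes

Yes, the formula is satisfiable.

One satisfying assignment is: j=False, o=True, z=False, y=False, c=False, g=False, i=False, u=False

Verification: With this assignment, all 28 clauses evaluate to true.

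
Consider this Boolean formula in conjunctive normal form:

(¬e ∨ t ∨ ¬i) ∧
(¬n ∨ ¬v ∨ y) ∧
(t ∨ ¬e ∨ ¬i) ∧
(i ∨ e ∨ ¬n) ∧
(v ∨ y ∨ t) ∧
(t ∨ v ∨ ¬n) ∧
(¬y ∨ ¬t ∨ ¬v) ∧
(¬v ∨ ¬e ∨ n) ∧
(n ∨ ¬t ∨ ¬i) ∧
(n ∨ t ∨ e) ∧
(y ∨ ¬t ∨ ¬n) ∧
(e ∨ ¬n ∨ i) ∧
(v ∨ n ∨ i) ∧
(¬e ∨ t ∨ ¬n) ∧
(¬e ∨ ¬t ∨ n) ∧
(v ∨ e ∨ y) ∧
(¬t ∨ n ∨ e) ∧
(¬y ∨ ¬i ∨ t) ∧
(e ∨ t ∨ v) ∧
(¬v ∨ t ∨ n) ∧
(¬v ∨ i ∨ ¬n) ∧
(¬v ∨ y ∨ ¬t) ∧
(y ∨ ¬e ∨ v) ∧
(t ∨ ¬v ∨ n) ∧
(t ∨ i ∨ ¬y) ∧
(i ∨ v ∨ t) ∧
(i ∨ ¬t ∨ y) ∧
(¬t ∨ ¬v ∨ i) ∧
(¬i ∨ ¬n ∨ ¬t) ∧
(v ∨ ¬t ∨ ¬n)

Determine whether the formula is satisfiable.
No

No, the formula is not satisfiable.

No assignment of truth values to the variables can make all 30 clauses true simultaneously.

The formula is UNSAT (unsatisfiable).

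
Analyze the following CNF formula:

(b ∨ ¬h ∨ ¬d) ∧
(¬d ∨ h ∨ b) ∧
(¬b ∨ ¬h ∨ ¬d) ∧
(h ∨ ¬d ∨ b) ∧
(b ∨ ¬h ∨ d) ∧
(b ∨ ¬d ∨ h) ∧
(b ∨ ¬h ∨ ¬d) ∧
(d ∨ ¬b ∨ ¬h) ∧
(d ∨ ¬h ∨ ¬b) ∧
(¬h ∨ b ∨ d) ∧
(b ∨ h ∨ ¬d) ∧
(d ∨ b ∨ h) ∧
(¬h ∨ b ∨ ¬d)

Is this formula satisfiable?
Yes

Yes, the formula is satisfiable.

One satisfying assignment is: d=False, h=False, b=True

Verification: With this assignment, all 13 clauses evaluate to true.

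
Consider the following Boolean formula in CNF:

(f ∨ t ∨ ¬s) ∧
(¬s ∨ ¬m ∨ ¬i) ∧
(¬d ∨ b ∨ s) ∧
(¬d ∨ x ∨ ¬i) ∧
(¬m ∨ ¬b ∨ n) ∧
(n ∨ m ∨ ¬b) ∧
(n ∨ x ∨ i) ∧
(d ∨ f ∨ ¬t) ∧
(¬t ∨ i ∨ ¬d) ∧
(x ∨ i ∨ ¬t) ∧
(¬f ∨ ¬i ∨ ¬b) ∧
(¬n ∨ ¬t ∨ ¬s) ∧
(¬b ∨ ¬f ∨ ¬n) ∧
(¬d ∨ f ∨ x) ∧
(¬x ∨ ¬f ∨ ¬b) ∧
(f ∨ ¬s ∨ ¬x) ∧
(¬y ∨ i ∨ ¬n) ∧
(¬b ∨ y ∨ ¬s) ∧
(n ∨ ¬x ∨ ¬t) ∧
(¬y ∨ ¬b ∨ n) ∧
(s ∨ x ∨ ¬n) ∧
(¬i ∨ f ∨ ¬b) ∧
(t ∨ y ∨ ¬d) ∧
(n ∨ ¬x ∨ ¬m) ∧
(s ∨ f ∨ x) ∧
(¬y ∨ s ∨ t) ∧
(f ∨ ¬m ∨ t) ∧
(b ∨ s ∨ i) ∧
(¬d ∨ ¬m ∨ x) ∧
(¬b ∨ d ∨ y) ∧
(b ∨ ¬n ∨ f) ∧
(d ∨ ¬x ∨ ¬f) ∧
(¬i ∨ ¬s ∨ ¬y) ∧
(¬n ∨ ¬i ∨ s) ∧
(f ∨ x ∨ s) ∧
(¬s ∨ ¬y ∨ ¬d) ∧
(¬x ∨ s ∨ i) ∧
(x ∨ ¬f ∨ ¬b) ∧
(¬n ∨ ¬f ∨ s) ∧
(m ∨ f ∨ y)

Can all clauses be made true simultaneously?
Yes

Yes, the formula is satisfiable.

One satisfying assignment is: n=False, d=False, f=True, s=False, x=False, t=False, b=False, y=False, i=True, m=False

Verification: With this assignment, all 40 clauses evaluate to true.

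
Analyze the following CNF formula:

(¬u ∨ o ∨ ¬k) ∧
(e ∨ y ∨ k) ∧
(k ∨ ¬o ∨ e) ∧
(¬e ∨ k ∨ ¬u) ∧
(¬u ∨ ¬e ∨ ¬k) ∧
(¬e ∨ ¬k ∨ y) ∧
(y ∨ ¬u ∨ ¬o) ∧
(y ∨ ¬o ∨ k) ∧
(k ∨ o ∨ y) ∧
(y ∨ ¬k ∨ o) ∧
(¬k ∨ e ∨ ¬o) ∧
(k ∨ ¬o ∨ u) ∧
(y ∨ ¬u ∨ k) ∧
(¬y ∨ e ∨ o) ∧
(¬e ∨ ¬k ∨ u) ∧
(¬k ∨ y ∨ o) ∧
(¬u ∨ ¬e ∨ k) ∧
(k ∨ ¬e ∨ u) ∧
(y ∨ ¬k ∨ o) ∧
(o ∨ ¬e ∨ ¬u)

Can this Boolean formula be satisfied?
No

No, the formula is not satisfiable.

No assignment of truth values to the variables can make all 20 clauses true simultaneously.

The formula is UNSAT (unsatisfiable).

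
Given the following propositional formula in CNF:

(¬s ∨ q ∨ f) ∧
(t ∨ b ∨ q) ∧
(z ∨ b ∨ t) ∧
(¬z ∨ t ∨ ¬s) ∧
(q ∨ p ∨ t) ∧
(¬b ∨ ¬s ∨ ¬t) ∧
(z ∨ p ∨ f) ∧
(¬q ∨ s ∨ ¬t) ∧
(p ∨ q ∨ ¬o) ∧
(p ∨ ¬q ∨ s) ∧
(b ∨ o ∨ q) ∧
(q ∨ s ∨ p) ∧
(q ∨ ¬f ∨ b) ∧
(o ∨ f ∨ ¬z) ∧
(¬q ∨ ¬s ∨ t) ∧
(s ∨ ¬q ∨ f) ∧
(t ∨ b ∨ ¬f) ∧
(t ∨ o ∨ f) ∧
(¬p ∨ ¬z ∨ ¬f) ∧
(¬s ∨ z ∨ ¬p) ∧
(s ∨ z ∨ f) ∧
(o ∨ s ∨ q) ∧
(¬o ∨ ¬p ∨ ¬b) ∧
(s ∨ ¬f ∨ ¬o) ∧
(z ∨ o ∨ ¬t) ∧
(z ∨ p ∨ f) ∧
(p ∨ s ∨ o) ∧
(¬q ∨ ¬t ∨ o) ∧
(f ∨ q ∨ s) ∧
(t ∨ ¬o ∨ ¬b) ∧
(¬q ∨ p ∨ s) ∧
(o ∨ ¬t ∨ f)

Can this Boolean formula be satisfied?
Yes

Yes, the formula is satisfiable.

One satisfying assignment is: t=False, f=True, b=True, q=True, z=False, s=False, o=False, p=True

Verification: With this assignment, all 32 clauses evaluate to true.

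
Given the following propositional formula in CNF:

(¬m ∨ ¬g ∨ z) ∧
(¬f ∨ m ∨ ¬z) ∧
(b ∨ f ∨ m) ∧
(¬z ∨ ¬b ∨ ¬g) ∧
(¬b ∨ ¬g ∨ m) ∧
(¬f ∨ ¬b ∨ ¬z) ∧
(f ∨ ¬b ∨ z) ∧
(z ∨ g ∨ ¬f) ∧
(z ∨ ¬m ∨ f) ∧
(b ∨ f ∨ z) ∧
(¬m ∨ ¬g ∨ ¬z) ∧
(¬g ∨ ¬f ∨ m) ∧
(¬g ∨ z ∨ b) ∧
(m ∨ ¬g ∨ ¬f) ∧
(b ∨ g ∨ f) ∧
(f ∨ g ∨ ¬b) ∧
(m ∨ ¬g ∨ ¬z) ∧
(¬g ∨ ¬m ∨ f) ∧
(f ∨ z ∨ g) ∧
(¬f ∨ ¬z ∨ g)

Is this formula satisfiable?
No

No, the formula is not satisfiable.

No assignment of truth values to the variables can make all 20 clauses true simultaneously.

The formula is UNSAT (unsatisfiable).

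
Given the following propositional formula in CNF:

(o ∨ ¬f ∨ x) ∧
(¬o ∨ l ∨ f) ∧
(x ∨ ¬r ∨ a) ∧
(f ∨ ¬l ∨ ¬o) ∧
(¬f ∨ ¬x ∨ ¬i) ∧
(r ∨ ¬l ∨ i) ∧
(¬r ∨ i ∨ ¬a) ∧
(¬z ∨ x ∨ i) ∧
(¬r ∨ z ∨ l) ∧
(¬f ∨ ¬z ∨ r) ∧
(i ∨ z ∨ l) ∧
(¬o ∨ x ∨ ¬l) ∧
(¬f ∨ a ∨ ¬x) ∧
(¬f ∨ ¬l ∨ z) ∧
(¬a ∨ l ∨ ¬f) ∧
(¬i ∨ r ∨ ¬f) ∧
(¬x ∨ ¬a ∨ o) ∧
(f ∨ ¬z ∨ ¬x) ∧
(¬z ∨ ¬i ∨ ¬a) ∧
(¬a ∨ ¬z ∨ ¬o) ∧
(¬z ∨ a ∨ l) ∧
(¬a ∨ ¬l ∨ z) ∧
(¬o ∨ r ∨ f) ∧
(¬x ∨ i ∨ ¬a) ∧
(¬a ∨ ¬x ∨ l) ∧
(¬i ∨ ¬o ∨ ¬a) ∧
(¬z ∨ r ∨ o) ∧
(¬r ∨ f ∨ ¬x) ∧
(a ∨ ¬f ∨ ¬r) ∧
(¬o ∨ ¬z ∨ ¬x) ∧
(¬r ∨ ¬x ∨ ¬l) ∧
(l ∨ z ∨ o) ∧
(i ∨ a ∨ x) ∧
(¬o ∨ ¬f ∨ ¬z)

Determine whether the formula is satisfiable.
Yes

Yes, the formula is satisfiable.

One satisfying assignment is: f=False, l=True, i=True, z=False, o=False, r=False, a=False, x=False

Verification: With this assignment, all 34 clauses evaluate to true.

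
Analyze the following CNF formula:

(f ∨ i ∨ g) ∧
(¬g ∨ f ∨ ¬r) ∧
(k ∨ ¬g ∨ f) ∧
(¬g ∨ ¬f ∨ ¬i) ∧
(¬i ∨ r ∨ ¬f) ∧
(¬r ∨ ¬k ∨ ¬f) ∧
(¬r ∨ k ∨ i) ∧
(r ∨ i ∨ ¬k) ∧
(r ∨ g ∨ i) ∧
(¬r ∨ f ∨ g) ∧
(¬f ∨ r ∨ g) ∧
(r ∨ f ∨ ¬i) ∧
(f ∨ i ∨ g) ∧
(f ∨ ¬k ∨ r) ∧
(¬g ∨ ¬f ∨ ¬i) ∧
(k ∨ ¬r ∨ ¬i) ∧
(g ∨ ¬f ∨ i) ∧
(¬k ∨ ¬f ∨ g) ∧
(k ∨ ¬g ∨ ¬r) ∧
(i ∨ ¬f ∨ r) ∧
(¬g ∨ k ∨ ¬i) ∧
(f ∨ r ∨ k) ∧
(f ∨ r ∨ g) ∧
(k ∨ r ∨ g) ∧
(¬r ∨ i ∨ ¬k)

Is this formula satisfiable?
No

No, the formula is not satisfiable.

No assignment of truth values to the variables can make all 25 clauses true simultaneously.

The formula is UNSAT (unsatisfiable).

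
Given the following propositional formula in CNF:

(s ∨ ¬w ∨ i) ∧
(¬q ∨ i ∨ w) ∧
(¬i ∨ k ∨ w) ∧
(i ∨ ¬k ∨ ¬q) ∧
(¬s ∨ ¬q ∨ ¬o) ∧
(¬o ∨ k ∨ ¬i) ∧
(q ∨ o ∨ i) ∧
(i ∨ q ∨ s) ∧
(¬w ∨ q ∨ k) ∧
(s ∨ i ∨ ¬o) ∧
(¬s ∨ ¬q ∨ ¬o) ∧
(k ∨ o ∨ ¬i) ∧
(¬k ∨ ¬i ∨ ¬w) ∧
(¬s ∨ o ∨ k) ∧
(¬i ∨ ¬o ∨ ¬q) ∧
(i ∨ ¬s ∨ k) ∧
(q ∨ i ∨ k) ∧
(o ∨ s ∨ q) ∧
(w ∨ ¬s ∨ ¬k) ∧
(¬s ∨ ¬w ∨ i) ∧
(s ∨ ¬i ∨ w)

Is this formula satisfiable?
No

No, the formula is not satisfiable.

No assignment of truth values to the variables can make all 21 clauses true simultaneously.

The formula is UNSAT (unsatisfiable).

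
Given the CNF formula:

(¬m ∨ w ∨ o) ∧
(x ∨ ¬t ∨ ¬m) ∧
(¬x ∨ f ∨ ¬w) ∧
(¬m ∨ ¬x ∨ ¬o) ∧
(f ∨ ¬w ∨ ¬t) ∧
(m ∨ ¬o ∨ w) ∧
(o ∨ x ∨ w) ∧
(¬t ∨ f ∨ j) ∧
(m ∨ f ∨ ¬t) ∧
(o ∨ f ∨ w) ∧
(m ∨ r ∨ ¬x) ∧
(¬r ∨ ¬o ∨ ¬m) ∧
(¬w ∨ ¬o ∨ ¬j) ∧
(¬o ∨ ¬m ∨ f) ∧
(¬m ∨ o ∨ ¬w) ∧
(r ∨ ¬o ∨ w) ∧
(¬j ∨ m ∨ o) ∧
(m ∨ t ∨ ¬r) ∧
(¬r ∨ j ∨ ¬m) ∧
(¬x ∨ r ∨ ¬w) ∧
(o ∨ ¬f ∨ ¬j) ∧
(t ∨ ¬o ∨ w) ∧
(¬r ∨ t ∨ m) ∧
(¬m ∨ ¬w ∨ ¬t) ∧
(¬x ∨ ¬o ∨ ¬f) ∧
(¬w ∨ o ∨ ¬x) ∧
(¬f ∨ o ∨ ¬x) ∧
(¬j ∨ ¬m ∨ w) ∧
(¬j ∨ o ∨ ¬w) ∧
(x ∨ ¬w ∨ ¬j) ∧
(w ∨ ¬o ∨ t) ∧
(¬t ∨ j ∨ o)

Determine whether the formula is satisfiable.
Yes

Yes, the formula is satisfiable.

One satisfying assignment is: f=False, x=False, o=False, t=False, w=True, r=False, j=False, m=False

Verification: With this assignment, all 32 clauses evaluate to true.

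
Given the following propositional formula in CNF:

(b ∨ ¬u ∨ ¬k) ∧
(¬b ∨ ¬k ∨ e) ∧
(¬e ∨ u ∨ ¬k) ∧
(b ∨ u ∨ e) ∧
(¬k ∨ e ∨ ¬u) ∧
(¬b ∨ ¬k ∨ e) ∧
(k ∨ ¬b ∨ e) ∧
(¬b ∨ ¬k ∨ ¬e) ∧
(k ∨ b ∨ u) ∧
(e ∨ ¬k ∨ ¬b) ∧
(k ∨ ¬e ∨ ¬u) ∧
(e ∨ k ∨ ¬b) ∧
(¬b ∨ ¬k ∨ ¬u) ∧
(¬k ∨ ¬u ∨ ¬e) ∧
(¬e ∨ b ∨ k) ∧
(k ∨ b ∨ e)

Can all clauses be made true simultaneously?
Yes

Yes, the formula is satisfiable.

One satisfying assignment is: e=True, k=False, b=True, u=False

Verification: With this assignment, all 16 clauses evaluate to true.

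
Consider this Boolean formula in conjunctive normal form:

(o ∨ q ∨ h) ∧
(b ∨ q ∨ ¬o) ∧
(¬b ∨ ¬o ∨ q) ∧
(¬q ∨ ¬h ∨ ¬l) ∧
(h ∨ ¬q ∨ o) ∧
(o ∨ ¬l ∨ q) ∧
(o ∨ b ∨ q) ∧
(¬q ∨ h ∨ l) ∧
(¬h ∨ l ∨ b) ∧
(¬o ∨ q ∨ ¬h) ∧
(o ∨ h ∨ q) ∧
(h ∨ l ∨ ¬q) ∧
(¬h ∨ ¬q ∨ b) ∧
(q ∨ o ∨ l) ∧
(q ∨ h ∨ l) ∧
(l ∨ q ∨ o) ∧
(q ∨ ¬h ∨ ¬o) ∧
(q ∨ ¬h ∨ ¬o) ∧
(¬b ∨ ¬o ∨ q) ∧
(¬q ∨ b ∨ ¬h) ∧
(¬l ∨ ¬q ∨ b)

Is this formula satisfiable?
Yes

Yes, the formula is satisfiable.

One satisfying assignment is: q=True, b=True, h=False, l=True, o=True

Verification: With this assignment, all 21 clauses evaluate to true.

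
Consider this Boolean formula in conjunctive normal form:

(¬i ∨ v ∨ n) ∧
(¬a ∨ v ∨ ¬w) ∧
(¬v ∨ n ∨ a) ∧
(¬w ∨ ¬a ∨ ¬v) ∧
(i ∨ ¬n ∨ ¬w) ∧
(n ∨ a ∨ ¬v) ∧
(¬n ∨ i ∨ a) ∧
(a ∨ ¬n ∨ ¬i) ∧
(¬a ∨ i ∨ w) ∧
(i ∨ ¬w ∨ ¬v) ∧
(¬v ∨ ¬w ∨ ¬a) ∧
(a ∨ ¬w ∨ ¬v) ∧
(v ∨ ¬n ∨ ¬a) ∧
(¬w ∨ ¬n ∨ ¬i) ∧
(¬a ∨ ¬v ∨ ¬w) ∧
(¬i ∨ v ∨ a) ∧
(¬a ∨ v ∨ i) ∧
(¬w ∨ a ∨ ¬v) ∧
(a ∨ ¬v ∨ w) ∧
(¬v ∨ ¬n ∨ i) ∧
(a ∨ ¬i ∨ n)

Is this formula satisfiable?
Yes

Yes, the formula is satisfiable.

One satisfying assignment is: w=False, i=False, a=False, v=False, n=False

Verification: With this assignment, all 21 clauses evaluate to true.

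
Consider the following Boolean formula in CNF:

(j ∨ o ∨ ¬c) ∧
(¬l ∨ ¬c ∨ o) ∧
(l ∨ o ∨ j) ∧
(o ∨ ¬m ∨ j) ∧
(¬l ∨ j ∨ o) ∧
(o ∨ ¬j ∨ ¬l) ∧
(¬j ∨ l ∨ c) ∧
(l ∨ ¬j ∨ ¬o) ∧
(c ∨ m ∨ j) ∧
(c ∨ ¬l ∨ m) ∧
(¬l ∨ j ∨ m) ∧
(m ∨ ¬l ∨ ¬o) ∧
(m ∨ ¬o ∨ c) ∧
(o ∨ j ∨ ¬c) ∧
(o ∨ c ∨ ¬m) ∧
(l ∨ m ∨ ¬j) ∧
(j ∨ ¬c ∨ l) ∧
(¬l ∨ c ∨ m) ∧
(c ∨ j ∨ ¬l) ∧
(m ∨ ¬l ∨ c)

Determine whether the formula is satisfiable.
Yes

Yes, the formula is satisfiable.

One satisfying assignment is: m=True, j=False, o=True, l=False, c=False

Verification: With this assignment, all 20 clauses evaluate to true.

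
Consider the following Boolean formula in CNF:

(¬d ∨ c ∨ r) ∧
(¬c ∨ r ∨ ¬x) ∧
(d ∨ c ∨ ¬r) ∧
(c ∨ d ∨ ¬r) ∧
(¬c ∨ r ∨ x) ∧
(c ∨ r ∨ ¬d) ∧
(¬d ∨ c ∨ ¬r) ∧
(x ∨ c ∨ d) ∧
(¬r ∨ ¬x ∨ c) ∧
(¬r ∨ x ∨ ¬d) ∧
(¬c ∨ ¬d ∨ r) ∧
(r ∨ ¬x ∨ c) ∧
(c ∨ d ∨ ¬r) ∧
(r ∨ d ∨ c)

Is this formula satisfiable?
Yes

Yes, the formula is satisfiable.

One satisfying assignment is: x=False, d=False, c=True, r=True

Verification: With this assignment, all 14 clauses evaluate to true.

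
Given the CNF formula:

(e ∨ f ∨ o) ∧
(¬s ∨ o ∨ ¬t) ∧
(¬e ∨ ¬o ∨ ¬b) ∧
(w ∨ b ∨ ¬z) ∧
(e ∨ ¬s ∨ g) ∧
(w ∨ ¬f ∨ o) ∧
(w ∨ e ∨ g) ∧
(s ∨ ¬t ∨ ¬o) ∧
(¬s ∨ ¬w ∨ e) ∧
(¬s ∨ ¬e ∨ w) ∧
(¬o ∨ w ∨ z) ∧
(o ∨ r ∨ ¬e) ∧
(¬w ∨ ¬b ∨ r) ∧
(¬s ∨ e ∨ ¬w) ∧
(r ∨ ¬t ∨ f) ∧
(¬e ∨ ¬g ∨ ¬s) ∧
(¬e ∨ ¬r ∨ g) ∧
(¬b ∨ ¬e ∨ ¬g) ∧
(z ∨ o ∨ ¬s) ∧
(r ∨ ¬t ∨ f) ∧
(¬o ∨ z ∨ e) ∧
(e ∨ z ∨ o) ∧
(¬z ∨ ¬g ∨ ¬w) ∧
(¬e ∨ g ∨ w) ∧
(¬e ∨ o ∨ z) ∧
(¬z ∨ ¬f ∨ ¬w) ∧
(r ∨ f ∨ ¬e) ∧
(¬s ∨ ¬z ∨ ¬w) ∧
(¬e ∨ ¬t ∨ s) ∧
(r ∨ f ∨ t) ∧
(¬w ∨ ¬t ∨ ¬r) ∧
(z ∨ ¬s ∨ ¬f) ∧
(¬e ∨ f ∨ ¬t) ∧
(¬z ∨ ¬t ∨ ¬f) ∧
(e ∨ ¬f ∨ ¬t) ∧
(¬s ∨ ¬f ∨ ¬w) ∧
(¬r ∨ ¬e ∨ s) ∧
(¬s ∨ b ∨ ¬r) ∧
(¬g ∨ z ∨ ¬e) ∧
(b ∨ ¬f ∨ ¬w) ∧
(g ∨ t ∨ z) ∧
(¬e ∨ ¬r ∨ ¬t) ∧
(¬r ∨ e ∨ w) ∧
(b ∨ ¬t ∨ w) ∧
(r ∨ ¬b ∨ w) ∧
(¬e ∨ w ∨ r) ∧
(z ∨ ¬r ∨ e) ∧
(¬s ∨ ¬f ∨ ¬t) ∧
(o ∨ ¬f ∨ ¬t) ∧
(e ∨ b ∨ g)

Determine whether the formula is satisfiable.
Yes

Yes, the formula is satisfiable.

One satisfying assignment is: s=False, b=True, e=False, r=True, o=True, w=True, g=False, z=True, t=False, f=False

Verification: With this assignment, all 50 clauses evaluate to true.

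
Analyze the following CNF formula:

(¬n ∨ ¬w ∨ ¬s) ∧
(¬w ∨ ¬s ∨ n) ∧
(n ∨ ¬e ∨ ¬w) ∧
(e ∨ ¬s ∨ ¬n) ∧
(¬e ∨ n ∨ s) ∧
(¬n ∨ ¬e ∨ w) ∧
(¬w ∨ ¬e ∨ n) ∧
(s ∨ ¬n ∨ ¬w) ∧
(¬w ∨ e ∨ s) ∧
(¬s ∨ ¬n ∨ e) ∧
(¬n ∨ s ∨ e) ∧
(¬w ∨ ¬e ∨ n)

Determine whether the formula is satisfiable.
Yes

Yes, the formula is satisfiable.

One satisfying assignment is: s=False, n=False, w=False, e=False

Verification: With this assignment, all 12 clauses evaluate to true.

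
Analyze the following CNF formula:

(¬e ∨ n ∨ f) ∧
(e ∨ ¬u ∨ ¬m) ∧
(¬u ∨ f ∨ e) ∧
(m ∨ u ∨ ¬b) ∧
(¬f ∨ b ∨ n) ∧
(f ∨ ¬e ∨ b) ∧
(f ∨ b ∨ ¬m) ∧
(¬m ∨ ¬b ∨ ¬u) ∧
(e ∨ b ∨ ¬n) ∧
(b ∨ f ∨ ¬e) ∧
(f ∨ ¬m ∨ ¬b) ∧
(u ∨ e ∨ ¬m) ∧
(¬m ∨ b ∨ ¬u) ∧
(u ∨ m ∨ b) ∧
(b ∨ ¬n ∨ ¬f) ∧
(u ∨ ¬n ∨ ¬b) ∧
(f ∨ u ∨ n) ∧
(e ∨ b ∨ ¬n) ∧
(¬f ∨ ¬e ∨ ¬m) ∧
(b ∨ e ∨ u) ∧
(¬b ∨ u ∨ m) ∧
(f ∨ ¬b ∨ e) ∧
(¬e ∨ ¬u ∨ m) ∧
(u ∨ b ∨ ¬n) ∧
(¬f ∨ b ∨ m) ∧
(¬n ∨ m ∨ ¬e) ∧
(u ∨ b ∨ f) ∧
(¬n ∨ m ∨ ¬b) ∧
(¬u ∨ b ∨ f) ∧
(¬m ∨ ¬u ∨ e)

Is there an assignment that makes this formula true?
Yes

Yes, the formula is satisfiable.

One satisfying assignment is: n=False, m=False, u=True, f=True, e=False, b=True

Verification: With this assignment, all 30 clauses evaluate to true.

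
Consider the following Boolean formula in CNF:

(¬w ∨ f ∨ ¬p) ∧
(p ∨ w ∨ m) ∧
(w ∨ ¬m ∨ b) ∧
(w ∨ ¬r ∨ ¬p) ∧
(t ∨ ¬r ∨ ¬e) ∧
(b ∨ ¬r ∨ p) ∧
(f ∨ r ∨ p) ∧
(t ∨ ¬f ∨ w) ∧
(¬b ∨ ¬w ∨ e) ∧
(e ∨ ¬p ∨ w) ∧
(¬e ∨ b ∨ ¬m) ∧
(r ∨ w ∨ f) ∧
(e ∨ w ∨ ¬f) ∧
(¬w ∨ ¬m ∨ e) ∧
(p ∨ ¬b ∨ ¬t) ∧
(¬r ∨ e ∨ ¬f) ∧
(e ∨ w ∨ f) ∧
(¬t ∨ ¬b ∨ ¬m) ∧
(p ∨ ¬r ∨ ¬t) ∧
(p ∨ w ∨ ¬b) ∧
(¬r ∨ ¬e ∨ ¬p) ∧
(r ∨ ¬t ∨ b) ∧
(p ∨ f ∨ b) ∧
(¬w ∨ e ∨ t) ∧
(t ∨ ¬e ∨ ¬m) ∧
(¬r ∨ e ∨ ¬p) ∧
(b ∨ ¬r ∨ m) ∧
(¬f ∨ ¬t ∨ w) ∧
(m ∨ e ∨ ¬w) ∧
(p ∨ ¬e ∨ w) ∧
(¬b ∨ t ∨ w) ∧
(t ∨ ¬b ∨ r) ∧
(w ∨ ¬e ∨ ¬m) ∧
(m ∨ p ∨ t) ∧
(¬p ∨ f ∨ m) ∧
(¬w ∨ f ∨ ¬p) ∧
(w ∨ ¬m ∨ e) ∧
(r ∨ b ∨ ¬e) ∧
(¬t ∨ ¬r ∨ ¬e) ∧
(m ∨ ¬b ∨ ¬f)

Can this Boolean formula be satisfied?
No

No, the formula is not satisfiable.

No assignment of truth values to the variables can make all 40 clauses true simultaneously.

The formula is UNSAT (unsatisfiable).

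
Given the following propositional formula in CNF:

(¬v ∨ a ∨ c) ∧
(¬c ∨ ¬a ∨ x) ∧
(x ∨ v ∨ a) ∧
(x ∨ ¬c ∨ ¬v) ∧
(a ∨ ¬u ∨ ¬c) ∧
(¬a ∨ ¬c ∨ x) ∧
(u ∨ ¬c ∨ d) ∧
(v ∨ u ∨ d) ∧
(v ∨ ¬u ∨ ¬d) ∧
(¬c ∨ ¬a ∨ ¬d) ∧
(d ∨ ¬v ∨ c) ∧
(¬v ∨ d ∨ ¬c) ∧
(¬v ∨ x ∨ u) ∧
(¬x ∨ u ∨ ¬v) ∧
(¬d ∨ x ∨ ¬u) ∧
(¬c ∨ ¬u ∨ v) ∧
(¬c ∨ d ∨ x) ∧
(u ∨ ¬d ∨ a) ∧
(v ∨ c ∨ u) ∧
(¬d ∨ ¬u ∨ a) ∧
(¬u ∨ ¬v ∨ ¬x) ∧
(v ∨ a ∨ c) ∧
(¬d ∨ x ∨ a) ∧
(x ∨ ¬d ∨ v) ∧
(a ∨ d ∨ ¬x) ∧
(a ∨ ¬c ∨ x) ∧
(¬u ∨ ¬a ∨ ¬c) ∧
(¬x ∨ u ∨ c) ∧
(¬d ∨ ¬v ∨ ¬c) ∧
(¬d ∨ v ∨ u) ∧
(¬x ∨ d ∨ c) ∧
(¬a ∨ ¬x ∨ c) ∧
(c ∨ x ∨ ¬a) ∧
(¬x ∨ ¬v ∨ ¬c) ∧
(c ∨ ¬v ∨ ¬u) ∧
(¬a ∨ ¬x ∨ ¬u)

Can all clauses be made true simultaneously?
No

No, the formula is not satisfiable.

No assignment of truth values to the variables can make all 36 clauses true simultaneously.

The formula is UNSAT (unsatisfiable).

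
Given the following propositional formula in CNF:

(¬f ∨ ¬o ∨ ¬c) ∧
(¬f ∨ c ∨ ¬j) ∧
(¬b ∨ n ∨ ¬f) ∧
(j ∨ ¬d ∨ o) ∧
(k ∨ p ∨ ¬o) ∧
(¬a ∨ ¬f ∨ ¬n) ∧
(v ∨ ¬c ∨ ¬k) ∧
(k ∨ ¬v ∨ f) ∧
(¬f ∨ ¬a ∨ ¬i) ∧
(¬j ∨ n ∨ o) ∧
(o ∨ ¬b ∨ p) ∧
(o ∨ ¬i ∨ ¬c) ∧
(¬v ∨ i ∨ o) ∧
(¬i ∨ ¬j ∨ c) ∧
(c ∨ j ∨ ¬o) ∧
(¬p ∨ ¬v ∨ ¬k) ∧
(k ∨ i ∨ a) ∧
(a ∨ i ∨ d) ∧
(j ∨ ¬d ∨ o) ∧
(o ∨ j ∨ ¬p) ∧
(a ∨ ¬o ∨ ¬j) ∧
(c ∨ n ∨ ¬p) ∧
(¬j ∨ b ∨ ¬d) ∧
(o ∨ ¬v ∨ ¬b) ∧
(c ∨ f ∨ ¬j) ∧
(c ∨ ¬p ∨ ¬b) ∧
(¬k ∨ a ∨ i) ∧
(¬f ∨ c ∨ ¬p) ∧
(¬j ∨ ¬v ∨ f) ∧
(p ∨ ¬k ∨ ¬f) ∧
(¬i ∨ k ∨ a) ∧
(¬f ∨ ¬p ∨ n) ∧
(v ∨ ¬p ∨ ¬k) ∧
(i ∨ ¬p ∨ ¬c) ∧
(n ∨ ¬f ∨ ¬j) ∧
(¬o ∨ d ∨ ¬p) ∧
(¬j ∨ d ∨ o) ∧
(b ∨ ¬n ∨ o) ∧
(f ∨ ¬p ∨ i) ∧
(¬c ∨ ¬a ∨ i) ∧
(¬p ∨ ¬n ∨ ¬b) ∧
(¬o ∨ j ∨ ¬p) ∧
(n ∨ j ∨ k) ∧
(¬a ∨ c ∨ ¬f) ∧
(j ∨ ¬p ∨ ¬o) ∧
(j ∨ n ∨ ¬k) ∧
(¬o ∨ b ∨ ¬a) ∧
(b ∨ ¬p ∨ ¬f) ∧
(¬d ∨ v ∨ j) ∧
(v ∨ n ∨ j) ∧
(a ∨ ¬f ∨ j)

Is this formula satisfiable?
Yes

Yes, the formula is satisfiable.

One satisfying assignment is: d=False, o=True, k=True, j=False, p=False, i=True, a=False, f=False, c=True, v=True, n=True, b=True

Verification: With this assignment, all 51 clauses evaluate to true.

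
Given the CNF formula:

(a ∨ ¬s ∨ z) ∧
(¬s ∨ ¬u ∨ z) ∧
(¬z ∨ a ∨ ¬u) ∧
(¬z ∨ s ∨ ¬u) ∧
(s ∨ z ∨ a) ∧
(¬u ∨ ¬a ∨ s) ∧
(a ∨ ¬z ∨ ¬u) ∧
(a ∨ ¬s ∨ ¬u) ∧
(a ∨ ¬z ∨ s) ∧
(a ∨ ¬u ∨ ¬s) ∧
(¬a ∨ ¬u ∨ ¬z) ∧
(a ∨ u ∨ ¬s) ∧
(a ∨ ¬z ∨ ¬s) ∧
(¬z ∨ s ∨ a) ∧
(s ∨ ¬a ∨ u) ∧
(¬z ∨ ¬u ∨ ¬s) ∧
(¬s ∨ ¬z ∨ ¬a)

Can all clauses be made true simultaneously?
Yes

Yes, the formula is satisfiable.

One satisfying assignment is: s=True, a=True, u=False, z=False

Verification: With this assignment, all 17 clauses evaluate to true.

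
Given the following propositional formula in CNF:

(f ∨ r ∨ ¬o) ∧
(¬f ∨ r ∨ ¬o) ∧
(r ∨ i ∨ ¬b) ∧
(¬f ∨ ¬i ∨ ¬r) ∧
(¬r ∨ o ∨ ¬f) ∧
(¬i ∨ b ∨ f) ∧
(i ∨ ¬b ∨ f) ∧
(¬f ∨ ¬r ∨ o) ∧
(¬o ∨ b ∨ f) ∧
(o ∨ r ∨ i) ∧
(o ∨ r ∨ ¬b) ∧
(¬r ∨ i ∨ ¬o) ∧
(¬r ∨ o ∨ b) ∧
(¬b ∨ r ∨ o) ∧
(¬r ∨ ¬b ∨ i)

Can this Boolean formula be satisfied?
Yes

Yes, the formula is satisfiable.

One satisfying assignment is: r=False, i=True, f=True, b=False, o=False

Verification: With this assignment, all 15 clauses evaluate to true.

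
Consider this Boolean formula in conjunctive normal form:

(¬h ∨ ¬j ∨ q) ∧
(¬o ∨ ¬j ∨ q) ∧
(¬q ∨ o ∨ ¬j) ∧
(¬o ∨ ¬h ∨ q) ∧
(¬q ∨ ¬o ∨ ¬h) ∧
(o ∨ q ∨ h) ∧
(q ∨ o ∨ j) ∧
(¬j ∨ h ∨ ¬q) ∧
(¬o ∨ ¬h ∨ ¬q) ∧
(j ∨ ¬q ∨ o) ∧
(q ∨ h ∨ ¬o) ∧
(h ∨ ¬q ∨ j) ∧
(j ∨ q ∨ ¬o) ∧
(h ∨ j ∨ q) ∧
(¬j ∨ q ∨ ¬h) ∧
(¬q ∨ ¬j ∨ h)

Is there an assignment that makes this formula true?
No

No, the formula is not satisfiable.

No assignment of truth values to the variables can make all 16 clauses true simultaneously.

The formula is UNSAT (unsatisfiable).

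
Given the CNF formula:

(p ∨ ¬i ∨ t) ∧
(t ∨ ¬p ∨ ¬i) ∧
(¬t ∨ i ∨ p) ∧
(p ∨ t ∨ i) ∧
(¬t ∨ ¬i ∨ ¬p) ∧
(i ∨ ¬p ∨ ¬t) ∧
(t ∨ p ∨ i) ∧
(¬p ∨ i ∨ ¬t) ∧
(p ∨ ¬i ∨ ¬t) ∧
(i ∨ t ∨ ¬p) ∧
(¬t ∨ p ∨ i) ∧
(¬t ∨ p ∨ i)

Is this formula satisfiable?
No

No, the formula is not satisfiable.

No assignment of truth values to the variables can make all 12 clauses true simultaneously.

The formula is UNSAT (unsatisfiable).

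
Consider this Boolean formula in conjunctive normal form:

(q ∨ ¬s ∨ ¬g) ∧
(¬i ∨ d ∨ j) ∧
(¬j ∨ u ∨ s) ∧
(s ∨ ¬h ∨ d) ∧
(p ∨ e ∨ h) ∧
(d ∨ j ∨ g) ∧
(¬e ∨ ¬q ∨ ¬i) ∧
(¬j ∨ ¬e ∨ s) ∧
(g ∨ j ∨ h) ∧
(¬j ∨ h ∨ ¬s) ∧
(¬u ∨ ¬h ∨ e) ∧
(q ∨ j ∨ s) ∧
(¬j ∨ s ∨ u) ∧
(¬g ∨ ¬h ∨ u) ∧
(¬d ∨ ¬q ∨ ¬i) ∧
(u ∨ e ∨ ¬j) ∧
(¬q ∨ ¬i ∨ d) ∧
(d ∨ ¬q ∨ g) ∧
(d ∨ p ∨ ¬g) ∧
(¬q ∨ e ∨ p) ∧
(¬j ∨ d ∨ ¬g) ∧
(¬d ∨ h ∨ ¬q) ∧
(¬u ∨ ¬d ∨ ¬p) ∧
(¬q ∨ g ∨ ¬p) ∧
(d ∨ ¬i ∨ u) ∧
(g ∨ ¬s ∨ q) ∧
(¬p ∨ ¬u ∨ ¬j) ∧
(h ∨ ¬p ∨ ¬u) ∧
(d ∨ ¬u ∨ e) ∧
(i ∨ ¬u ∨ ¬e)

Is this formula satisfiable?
Yes

Yes, the formula is satisfiable.

One satisfying assignment is: s=False, u=False, p=True, g=True, q=True, h=False, d=False, i=False, e=False, j=False

Verification: With this assignment, all 30 clauses evaluate to true.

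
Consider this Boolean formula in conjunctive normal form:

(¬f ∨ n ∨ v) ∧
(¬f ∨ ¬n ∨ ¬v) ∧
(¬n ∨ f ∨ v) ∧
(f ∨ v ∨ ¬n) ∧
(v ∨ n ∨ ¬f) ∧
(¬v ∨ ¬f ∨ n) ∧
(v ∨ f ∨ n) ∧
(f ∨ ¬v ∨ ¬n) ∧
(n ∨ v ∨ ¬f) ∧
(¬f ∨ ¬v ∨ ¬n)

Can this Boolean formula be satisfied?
Yes

Yes, the formula is satisfiable.

One satisfying assignment is: f=False, v=True, n=False

Verification: With this assignment, all 10 clauses evaluate to true.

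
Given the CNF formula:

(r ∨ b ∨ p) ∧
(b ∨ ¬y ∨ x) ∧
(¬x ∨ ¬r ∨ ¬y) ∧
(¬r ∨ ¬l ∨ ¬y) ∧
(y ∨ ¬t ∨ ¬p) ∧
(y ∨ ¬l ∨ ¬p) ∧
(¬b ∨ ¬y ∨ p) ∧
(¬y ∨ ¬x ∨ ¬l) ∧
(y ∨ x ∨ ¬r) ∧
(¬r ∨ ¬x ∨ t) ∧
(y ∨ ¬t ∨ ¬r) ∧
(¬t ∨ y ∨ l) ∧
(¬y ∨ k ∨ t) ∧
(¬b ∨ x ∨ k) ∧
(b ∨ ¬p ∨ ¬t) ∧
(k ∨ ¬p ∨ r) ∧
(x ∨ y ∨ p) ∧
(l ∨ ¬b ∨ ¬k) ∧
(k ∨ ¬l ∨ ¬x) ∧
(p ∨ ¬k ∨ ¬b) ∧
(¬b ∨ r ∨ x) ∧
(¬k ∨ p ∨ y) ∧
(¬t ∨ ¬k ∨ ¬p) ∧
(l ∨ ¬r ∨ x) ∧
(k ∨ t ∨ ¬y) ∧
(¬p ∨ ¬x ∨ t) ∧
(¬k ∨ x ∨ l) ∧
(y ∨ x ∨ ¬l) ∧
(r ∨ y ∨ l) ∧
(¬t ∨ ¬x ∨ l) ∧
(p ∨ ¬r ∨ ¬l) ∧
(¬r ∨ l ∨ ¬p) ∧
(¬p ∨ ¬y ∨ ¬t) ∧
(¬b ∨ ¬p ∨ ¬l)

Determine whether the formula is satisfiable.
No

No, the formula is not satisfiable.

No assignment of truth values to the variables can make all 34 clauses true simultaneously.

The formula is UNSAT (unsatisfiable).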